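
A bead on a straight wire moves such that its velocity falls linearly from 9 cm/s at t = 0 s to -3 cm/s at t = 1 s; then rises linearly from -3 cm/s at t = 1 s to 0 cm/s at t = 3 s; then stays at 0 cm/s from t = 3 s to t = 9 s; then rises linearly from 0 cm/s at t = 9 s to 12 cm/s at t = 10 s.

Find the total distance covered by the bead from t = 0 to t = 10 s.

12.75 cm

Distance (not displacement) is the total path length: add the absolute areas under v-t.
0–1 s: v = 0 at t = 0.75 s; triangle areas 3.375 + 0.375 = 3.75 cm
1–3 s: |½(-3 + 0)(2)| = 3 cm
3–9 s: |0| × 6 = 0 cm
9–10 s: |½(0 + 12)(1)| = 6 cm
Total distance = 12.75 cm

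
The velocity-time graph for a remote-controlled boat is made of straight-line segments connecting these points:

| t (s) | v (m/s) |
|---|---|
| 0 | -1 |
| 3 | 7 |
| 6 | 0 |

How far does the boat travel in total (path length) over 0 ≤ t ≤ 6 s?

Total distance travelled is ∫|v| dt — sum the magnitudes of each area piece.
0–3 s: v = 0 at t = 0.375 s; triangle areas 0.1875 + 9.1875 = 9.375 m
3–6 s: |½(7 + 0)(3)| = 10.5 m
Total distance = 19.875 m

19.875 m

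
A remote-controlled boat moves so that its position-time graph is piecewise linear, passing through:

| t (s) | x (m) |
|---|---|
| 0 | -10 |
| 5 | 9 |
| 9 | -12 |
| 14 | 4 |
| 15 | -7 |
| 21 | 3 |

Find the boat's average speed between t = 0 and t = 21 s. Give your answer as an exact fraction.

11/3 m/s

Average speed = (total path length)/(elapsed time); on a piecewise-linear x-t graph the path length is Σ|Δx|.
0–5 s: |Δx| = |9 − -10| = 19 m
5–9 s: |Δx| = |-12 − 9| = 21 m
9–14 s: |Δx| = |4 − -12| = 16 m
14–15 s: |Δx| = |-7 − 4| = 11 m
15–21 s: |Δx| = |3 − -7| = 10 m
Total path = 77 m; average speed = 77/21 = 11/3 m/s.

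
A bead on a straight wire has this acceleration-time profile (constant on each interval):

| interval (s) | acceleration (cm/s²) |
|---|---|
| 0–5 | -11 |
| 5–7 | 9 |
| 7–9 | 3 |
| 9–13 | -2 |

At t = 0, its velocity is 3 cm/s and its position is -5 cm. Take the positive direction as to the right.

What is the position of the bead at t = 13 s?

On each constant-a segment, Δv = aΔt and Δx = v₀Δt + ½aΔt²; chain segment to segment.
0–5 s: v starts 3 cm/s; Δx = 3·5 + ½·-11·5² = -122.5 cm; v ends -52 cm/s.
5–7 s: v starts -52 cm/s; Δx = -52·2 + ½·9·2² = -86 cm; v ends -34 cm/s.
7–9 s: v starts -34 cm/s; Δx = -34·2 + ½·3·2² = -62 cm; v ends -28 cm/s.
9–13 s: v starts -28 cm/s; Δx = -28·4 + ½·-2·4² = -128 cm; v ends -36 cm/s.
x(13) = -5 + Σ Δx = -403.5 cm.

-403.5 cm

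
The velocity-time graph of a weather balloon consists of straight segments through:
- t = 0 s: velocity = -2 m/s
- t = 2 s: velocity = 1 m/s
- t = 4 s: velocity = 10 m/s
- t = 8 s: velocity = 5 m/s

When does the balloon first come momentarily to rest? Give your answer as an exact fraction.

v changes sign on 0–2 s (from -2 to 1); the graph is linear there, so v = 0 at t = 0 + (2)·(2 − 0)/(1 − -2) = 4/3 s.

t = 4/3 s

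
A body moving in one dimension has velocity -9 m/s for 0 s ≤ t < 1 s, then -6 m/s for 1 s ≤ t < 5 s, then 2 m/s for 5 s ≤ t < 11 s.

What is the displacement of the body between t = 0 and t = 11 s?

Displacement is the signed area under the v-t curve.
0–1 s: -9 × 1 = -9 m
1–5 s: -6 × 4 = -24 m
5–11 s: 2 × 6 = 12 m
Net displacement = -21 m

-21 m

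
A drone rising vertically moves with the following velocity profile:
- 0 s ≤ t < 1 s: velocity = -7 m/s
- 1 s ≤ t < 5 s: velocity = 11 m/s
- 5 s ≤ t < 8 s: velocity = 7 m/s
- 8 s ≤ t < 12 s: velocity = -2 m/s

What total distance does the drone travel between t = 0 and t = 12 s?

Distance (not displacement) is the total path length: add the absolute areas under v-t.
0–1 s: |-7| × 1 = 7 m
1–5 s: |11| × 4 = 44 m
5–8 s: |7| × 3 = 21 m
8–12 s: |-2| × 4 = 8 m
Total distance = 80 m

80 m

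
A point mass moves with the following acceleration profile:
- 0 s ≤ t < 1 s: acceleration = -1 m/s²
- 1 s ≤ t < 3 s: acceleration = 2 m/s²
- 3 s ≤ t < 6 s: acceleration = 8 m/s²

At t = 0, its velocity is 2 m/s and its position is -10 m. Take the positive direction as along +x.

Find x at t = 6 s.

On each constant-a segment, Δv = aΔt and Δx = v₀Δt + ½aΔt²; chain segment to segment.
0–1 s: v starts 2 m/s; Δx = 2·1 + ½·-1·1² = 1.5 m; v ends 1 m/s.
1–3 s: v starts 1 m/s; Δx = 1·2 + ½·2·2² = 6 m; v ends 5 m/s.
3–6 s: v starts 5 m/s; Δx = 5·3 + ½·8·3² = 51 m; v ends 29 m/s.
x(6) = -10 + Σ Δx = 48.5 m.

48.5 m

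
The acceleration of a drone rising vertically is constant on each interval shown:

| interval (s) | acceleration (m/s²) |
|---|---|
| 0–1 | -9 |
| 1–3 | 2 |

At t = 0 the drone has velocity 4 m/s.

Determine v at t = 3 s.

-1 m/s

Δv equals the area under the a-t graph; then v = v₀ + Δv.
0–1 s: -9 × 1 = -9 m/s
1–3 s: 2 × 2 = 4 m/s
Δv = -5 m/s, so v(3) = 4 + (-5) = -1 m/s.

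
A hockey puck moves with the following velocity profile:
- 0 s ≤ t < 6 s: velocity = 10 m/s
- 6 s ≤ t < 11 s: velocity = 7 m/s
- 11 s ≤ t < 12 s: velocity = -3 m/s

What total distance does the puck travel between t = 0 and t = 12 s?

Distance (not displacement) is the total path length: add the absolute areas under v-t.
0–6 s: |10| × 6 = 60 m
6–11 s: |7| × 5 = 35 m
11–12 s: |-3| × 1 = 3 m
Total distance = 98 m

98 m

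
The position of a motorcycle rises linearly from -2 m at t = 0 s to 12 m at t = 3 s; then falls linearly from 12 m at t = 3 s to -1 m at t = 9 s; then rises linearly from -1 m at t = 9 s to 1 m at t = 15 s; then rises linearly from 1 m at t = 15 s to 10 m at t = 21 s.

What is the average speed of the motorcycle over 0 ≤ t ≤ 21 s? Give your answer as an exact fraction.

38/21 m/s

Average speed = (total path length)/(elapsed time); on a piecewise-linear x-t graph the path length is Σ|Δx|.
0–3 s: |Δx| = |12 − -2| = 14 m
3–9 s: |Δx| = |-1 − 12| = 13 m
9–15 s: |Δx| = |1 − -1| = 2 m
15–21 s: |Δx| = |10 − 1| = 9 m
Total path = 38 m; average speed = 38/21 = 38/21 m/s.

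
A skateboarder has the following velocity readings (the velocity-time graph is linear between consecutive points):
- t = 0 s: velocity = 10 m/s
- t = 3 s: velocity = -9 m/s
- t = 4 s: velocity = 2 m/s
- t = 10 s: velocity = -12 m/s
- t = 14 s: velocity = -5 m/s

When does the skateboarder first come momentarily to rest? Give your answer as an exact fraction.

t = 30/19 s

v changes sign on 0–3 s (from 10 to -9); the graph is linear there, so v = 0 at t = 0 + (-10)·(3 − 0)/(-9 − 10) = 30/19 s.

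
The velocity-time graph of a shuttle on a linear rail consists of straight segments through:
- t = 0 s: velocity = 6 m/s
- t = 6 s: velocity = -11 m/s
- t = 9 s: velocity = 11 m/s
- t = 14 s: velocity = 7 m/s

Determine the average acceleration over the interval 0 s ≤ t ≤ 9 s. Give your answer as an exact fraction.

5/9 m/s²

Average acceleration = Δv/Δt = (11 − 6)/(9 − 0) = 5/9 m/s².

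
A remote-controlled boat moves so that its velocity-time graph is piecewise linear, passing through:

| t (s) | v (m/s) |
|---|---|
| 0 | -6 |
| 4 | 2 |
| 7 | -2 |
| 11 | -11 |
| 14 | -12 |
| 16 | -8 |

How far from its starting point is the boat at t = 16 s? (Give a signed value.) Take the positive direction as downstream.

Displacement is the signed area under the v-t curve.
0–4 s: ½(-6 + 2)(4) = -8 m
4–7 s: ½(2 + -2)(3) = 0 m
7–11 s: ½(-2 + -11)(4) = -26 m
11–14 s: ½(-11 + -12)(3) = -34.5 m
14–16 s: ½(-12 + -8)(2) = -20 m
Net displacement = -88.5 m

-88.5 m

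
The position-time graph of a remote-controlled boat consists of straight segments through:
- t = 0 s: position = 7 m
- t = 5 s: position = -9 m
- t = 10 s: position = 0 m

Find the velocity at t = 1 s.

Velocity is the slope of the x-t graph on 0–5 s: (-9 − 7)/(5 − 0) = -3.2 m/s.

-3.2 m/s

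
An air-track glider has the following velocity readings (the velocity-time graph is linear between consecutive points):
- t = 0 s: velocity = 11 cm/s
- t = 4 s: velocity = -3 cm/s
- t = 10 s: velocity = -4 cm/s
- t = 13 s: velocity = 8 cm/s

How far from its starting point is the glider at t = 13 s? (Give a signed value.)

Net displacement equals the area under the velocity-time graph (areas below the axis count negative).
0–4 s: ½(11 + -3)(4) = 16 cm
4–10 s: ½(-3 + -4)(6) = -21 cm
10–13 s: ½(-4 + 8)(3) = 6 cm
Net displacement = 1 cm

1 cm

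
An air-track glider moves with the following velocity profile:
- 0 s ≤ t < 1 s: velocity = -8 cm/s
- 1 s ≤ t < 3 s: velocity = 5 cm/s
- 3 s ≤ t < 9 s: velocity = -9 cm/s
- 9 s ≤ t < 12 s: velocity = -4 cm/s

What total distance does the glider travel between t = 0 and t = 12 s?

Total distance travelled is ∫|v| dt — sum the magnitudes of each area piece.
0–1 s: |-8| × 1 = 8 cm
1–3 s: |5| × 2 = 10 cm
3–9 s: |-9| × 6 = 54 cm
9–12 s: |-4| × 3 = 12 cm
Total distance = 84 cm

84 cm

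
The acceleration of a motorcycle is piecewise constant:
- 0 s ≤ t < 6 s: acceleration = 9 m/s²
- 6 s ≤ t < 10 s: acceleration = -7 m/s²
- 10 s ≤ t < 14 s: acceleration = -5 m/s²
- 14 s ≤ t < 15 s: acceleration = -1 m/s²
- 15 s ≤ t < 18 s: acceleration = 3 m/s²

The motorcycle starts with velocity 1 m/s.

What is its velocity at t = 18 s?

Δv equals the area under the a-t graph; then v = v₀ + Δv.
0–6 s: 9 × 6 = 54 m/s
6–10 s: -7 × 4 = -28 m/s
10–14 s: -5 × 4 = -20 m/s
14–15 s: -1 × 1 = -1 m/s
15–18 s: 3 × 3 = 9 m/s
Δv = 14 m/s, so v(18) = 1 + (14) = 15 m/s.

15 m/s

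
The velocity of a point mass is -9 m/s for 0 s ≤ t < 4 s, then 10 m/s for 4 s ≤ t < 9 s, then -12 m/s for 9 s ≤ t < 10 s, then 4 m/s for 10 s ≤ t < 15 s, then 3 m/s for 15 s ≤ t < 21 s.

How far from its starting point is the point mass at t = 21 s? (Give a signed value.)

Displacement is the signed area under the v-t curve.
0–4 s: -9 × 4 = -36 m
4–9 s: 10 × 5 = 50 m
9–10 s: -12 × 1 = -12 m
10–15 s: 4 × 5 = 20 m
15–21 s: 3 × 6 = 18 m
Net displacement = 40 m

40 m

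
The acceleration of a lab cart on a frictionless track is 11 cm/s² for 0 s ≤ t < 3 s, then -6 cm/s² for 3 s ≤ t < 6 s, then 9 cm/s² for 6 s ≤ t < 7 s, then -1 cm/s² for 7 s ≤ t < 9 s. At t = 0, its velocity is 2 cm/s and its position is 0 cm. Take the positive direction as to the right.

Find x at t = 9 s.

On each constant-a segment, Δv = aΔt and Δx = v₀Δt + ½aΔt²; chain segment to segment.
0–3 s: v starts 2 cm/s; Δx = 2·3 + ½·11·3² = 55.5 cm; v ends 35 cm/s.
3–6 s: v starts 35 cm/s; Δx = 35·3 + ½·-6·3² = 78 cm; v ends 17 cm/s.
6–7 s: v starts 17 cm/s; Δx = 17·1 + ½·9·1² = 21.5 cm; v ends 26 cm/s.
7–9 s: v starts 26 cm/s; Δx = 26·2 + ½·-1·2² = 50 cm; v ends 24 cm/s.
x(9) = 0 + Σ Δx = 205 cm.

205 cm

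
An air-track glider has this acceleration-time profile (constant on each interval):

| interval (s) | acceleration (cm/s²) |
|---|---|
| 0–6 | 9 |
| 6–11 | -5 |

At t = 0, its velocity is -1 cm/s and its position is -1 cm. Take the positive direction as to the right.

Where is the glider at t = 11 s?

On each constant-a segment, Δv = aΔt and Δx = v₀Δt + ½aΔt²; chain segment to segment.
0–6 s: v starts -1 cm/s; Δx = -1·6 + ½·9·6² = 156 cm; v ends 53 cm/s.
6–11 s: v starts 53 cm/s; Δx = 53·5 + ½·-5·5² = 202.5 cm; v ends 28 cm/s.
x(11) = -1 + Σ Δx = 357.5 cm.

357.5 cm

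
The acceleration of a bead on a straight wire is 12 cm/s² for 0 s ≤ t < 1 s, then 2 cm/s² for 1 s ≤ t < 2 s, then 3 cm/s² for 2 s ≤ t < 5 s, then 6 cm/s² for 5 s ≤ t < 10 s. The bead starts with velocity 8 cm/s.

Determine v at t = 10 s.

Δv equals the area under the a-t graph; then v = v₀ + Δv.
0–1 s: 12 × 1 = 12 cm/s
1–2 s: 2 × 1 = 2 cm/s
2–5 s: 3 × 3 = 9 cm/s
5–10 s: 6 × 5 = 30 cm/s
Δv = 53 cm/s, so v(10) = 8 + (53) = 61 cm/s.

61 cm/s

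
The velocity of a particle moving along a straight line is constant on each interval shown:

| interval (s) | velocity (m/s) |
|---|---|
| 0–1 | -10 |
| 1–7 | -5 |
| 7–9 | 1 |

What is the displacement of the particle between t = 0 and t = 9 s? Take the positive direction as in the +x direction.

-38 m

Displacement is the signed area under the v-t curve.
0–1 s: -10 × 1 = -10 m
1–7 s: -5 × 6 = -30 m
7–9 s: 1 × 2 = 2 m
Net displacement = -38 m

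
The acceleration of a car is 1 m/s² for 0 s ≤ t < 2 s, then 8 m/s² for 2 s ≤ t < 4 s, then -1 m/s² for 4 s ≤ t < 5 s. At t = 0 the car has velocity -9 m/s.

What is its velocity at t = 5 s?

8 m/s

Δv equals the area under the a-t graph; then v = v₀ + Δv.
0–2 s: 1 × 2 = 2 m/s
2–4 s: 8 × 2 = 16 m/s
4–5 s: -1 × 1 = -1 m/s
Δv = 17 m/s, so v(5) = -9 + (17) = 8 m/s.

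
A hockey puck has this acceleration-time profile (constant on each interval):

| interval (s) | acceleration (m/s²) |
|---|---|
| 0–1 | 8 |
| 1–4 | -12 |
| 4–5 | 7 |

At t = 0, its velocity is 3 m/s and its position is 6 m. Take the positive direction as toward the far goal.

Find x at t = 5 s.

-29.5 m

On each constant-a segment, Δv = aΔt and Δx = v₀Δt + ½aΔt²; chain segment to segment.
0–1 s: v starts 3 m/s; Δx = 3·1 + ½·8·1² = 7 m; v ends 11 m/s.
1–4 s: v starts 11 m/s; Δx = 11·3 + ½·-12·3² = -21 m; v ends -25 m/s.
4–5 s: v starts -25 m/s; Δx = -25·1 + ½·7·1² = -21.5 m; v ends -18 m/s.
x(5) = 6 + Σ Δx = -29.5 m.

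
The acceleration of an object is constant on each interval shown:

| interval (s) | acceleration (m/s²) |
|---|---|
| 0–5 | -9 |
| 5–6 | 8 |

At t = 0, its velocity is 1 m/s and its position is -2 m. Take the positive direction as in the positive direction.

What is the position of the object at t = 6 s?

On each constant-a segment, Δv = aΔt and Δx = v₀Δt + ½aΔt²; chain segment to segment.
0–5 s: v starts 1 m/s; Δx = 1·5 + ½·-9·5² = -107.5 m; v ends -44 m/s.
5–6 s: v starts -44 m/s; Δx = -44·1 + ½·8·1² = -40 m; v ends -36 m/s.
x(6) = -2 + Σ Δx = -149.5 m.

-149.5 m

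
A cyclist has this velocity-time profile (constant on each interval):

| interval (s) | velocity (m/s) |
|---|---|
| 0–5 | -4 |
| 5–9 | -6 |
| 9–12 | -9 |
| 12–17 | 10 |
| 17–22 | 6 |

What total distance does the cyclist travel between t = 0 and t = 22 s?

151 m

Total distance travelled is ∫|v| dt — sum the magnitudes of each area piece.
0–5 s: |-4| × 5 = 20 m
5–9 s: |-6| × 4 = 24 m
9–12 s: |-9| × 3 = 27 m
12–17 s: |10| × 5 = 50 m
17–22 s: |6| × 5 = 30 m
Total distance = 151 m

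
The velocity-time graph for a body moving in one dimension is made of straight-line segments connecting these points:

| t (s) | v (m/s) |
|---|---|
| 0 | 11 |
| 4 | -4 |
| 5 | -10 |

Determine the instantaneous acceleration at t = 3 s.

Acceleration is the slope of the v-t graph on 0–4 s: (-4 − 11)/(4 − 0) = -3.75 m/s².

-3.75 m/s²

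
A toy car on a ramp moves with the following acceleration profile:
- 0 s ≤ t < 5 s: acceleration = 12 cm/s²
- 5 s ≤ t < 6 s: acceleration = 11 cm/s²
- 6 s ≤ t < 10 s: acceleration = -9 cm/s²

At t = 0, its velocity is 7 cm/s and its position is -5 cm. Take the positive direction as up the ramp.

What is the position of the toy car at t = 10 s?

On each constant-a segment, Δv = aΔt and Δx = v₀Δt + ½aΔt²; chain segment to segment.
0–5 s: v starts 7 cm/s; Δx = 7·5 + ½·12·5² = 185 cm; v ends 67 cm/s.
5–6 s: v starts 67 cm/s; Δx = 67·1 + ½·11·1² = 72.5 cm; v ends 78 cm/s.
6–10 s: v starts 78 cm/s; Δx = 78·4 + ½·-9·4² = 240 cm; v ends 42 cm/s.
x(10) = -5 + Σ Δx = 492.5 cm.

492.5 cm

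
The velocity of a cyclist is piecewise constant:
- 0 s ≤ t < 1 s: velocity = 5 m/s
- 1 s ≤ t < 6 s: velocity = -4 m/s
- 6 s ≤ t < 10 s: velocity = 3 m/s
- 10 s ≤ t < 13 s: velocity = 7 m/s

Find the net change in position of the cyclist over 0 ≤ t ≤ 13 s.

18 m

Net displacement equals the area under the velocity-time graph (areas below the axis count negative).
0–1 s: 5 × 1 = 5 m
1–6 s: -4 × 5 = -20 m
6–10 s: 3 × 4 = 12 m
10–13 s: 7 × 3 = 21 m
Net displacement = 18 m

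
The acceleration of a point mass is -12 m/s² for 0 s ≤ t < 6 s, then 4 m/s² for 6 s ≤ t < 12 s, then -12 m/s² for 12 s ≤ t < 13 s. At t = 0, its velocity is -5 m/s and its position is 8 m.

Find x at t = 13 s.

-687 m

On each constant-a segment, Δv = aΔt and Δx = v₀Δt + ½aΔt²; chain segment to segment.
0–6 s: v starts -5 m/s; Δx = -5·6 + ½·-12·6² = -246 m; v ends -77 m/s.
6–12 s: v starts -77 m/s; Δx = -77·6 + ½·4·6² = -390 m; v ends -53 m/s.
12–13 s: v starts -53 m/s; Δx = -53·1 + ½·-12·1² = -59 m; v ends -65 m/s.
x(13) = 8 + Σ Δx = -687 m.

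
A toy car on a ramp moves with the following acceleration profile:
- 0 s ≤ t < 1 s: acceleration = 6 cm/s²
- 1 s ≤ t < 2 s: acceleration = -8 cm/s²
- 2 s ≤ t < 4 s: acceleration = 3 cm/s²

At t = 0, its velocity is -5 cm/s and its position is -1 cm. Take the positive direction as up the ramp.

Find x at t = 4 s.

-14 cm

On each constant-a segment, Δv = aΔt and Δx = v₀Δt + ½aΔt²; chain segment to segment.
0–1 s: v starts -5 cm/s; Δx = -5·1 + ½·6·1² = -2 cm; v ends 1 cm/s.
1–2 s: v starts 1 cm/s; Δx = 1·1 + ½·-8·1² = -3 cm; v ends -7 cm/s.
2–4 s: v starts -7 cm/s; Δx = -7·2 + ½·3·2² = -8 cm; v ends -1 cm/s.
x(4) = -1 + Σ Δx = -14 cm.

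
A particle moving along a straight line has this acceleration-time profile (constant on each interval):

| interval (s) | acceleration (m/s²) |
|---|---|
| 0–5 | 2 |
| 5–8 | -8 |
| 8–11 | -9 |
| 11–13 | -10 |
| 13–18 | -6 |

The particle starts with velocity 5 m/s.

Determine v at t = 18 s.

Δv equals the area under the a-t graph; then v = v₀ + Δv.
0–5 s: 2 × 5 = 10 m/s
5–8 s: -8 × 3 = -24 m/s
8–11 s: -9 × 3 = -27 m/s
11–13 s: -10 × 2 = -20 m/s
13–18 s: -6 × 5 = -30 m/s
Δv = -91 m/s, so v(18) = 5 + (-91) = -86 m/s.

-86 m/s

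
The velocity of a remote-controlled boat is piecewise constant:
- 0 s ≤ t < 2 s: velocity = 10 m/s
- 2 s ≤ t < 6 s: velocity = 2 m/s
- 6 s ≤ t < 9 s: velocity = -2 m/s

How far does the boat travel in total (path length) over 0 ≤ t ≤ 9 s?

Total distance travelled is ∫|v| dt — sum the magnitudes of each area piece.
0–2 s: |10| × 2 = 20 m
2–6 s: |2| × 4 = 8 m
6–9 s: |-2| × 3 = 6 m
Total distance = 34 m

34 m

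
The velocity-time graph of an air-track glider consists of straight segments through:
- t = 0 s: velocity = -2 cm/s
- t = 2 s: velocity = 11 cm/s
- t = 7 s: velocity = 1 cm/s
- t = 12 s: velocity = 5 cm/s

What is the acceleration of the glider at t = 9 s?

0.8 cm/s²

Acceleration is the slope of the v-t graph on 7–12 s: (5 − 1)/(12 − 7) = 0.8 cm/s².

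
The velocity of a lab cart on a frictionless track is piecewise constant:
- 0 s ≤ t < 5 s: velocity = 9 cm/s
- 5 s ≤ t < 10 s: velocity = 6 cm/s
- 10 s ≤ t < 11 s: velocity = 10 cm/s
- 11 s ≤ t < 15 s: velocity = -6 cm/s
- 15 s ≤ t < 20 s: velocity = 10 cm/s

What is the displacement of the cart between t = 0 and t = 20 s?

Displacement is the signed area under the v-t curve.
0–5 s: 9 × 5 = 45 cm
5–10 s: 6 × 5 = 30 cm
10–11 s: 10 × 1 = 10 cm
11–15 s: -6 × 4 = -24 cm
15–20 s: 10 × 5 = 50 cm
Net displacement = 111 cm

111 cm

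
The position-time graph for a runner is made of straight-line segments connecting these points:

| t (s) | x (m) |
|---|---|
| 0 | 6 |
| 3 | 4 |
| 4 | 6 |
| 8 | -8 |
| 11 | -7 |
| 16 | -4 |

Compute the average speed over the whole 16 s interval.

Average speed = (total path length)/(elapsed time); on a piecewise-linear x-t graph the path length is Σ|Δx|.
0–3 s: |Δx| = |4 − 6| = 2 m
3–4 s: |Δx| = |6 − 4| = 2 m
4–8 s: |Δx| = |-8 − 6| = 14 m
8–11 s: |Δx| = |-7 − -8| = 1 m
11–16 s: |Δx| = |-4 − -7| = 3 m
Total path = 22 m; average speed = 22/16 = 1.375 m/s.

1.375 m/s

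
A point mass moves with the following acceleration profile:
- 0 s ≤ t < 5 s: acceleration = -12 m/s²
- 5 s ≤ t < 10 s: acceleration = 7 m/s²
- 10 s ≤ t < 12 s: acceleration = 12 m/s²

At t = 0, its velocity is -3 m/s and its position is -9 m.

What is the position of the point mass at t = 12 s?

-433.5 m

On each constant-a segment, Δv = aΔt and Δx = v₀Δt + ½aΔt²; chain segment to segment.
0–5 s: v starts -3 m/s; Δx = -3·5 + ½·-12·5² = -165 m; v ends -63 m/s.
5–10 s: v starts -63 m/s; Δx = -63·5 + ½·7·5² = -227.5 m; v ends -28 m/s.
10–12 s: v starts -28 m/s; Δx = -28·2 + ½·12·2² = -32 m; v ends -4 m/s.
x(12) = -9 + Σ Δx = -433.5 m.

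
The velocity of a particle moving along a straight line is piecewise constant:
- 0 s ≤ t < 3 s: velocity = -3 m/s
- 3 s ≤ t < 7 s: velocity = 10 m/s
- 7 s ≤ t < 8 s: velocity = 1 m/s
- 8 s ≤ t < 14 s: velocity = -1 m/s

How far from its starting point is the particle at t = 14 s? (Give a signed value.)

Displacement is the signed area under the v-t curve.
0–3 s: -3 × 3 = -9 m
3–7 s: 10 × 4 = 40 m
7–8 s: 1 × 1 = 1 m
8–14 s: -1 × 6 = -6 m
Net displacement = 26 m

26 m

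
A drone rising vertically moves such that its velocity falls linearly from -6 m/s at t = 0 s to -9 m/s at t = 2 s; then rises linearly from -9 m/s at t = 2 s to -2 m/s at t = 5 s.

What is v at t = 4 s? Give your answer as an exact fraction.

On 2–5 s the graph is linear from -9 to -2 m/s: v(4) = -9 + (-2 − -9)·(4 − 2)/(5 − 2) = -13/3 m/s.

-13/3 m/s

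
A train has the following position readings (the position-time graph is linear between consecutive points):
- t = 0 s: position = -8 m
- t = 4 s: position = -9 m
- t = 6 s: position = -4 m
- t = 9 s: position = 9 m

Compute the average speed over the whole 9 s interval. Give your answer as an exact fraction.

19/9 m/s

Average speed = (total path length)/(elapsed time); on a piecewise-linear x-t graph the path length is Σ|Δx|.
0–4 s: |Δx| = |-9 − -8| = 1 m
4–6 s: |Δx| = |-4 − -9| = 5 m
6–9 s: |Δx| = |9 − -4| = 13 m
Total path = 19 m; average speed = 19/9 = 19/9 m/s.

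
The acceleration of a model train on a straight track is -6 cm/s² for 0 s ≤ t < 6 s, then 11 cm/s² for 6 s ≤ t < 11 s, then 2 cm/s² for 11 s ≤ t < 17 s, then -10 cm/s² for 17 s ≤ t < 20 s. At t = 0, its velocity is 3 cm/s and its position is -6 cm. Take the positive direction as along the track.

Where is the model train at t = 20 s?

101.5 cm

On each constant-a segment, Δv = aΔt and Δx = v₀Δt + ½aΔt²; chain segment to segment.
0–6 s: v starts 3 cm/s; Δx = 3·6 + ½·-6·6² = -90 cm; v ends -33 cm/s.
6–11 s: v starts -33 cm/s; Δx = -33·5 + ½·11·5² = -27.5 cm; v ends 22 cm/s.
11–17 s: v starts 22 cm/s; Δx = 22·6 + ½·2·6² = 168 cm; v ends 34 cm/s.
17–20 s: v starts 34 cm/s; Δx = 34·3 + ½·-10·3² = 57 cm; v ends 4 cm/s.
x(20) = -6 + Σ Δx = 101.5 cm.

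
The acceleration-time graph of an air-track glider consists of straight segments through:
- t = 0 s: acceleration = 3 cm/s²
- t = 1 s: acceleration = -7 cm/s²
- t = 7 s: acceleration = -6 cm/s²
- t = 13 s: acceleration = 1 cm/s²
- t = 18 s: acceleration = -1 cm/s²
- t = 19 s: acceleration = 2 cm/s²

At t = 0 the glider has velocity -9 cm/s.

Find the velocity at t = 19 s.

-64.5 cm/s

Δv equals the area under the a-t graph; then v = v₀ + Δv.
0–1 s: ½(3 + -7)(1) = -2 cm/s
1–7 s: ½(-7 + -6)(6) = -39 cm/s
7–13 s: ½(-6 + 1)(6) = -15 cm/s
13–18 s: ½(1 + -1)(5) = 0 cm/s
18–19 s: ½(-1 + 2)(1) = 0.5 cm/s
Δv = -55.5 cm/s, so v(19) = -9 + (-55.5) = -64.5 cm/s.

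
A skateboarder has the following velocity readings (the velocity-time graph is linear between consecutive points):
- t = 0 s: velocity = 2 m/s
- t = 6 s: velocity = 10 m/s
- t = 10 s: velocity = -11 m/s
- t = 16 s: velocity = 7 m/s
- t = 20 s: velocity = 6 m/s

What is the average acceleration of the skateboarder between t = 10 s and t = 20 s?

1.7 m/s²

Average acceleration = Δv/Δt = (6 − -11)/(20 − 10) = 1.7 m/s².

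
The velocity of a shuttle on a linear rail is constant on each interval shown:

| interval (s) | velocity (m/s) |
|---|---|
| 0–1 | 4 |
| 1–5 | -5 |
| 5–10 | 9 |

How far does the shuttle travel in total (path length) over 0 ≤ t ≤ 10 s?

Distance (not displacement) is the total path length: add the absolute areas under v-t.
0–1 s: |4| × 1 = 4 m
1–5 s: |-5| × 4 = 20 m
5–10 s: |9| × 5 = 45 m
Total distance = 69 m

69 m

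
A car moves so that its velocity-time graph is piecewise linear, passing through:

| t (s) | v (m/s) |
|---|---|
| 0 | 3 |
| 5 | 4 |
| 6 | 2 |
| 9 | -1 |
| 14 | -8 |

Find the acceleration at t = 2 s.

0.2 m/s²

Acceleration is the slope of the v-t graph on 0–5 s: (4 − 3)/(5 − 0) = 0.2 m/s².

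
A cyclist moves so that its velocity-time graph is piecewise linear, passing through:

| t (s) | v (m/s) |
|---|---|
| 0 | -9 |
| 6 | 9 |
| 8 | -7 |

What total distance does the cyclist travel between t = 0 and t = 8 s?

35.125 m

Total distance travelled is ∫|v| dt — sum the magnitudes of each area piece.
0–6 s: v = 0 at t = 3 s; triangle areas 13.5 + 13.5 = 27 m
6–8 s: v = 0 at t = 7.125 s; triangle areas 5.0625 + 3.0625 = 8.125 m
Total distance = 35.125 m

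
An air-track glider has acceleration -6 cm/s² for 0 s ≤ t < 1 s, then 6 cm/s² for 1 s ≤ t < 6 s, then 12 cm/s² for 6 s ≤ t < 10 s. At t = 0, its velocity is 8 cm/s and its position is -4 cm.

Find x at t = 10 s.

On each constant-a segment, Δv = aΔt and Δx = v₀Δt + ½aΔt²; chain segment to segment.
0–1 s: v starts 8 cm/s; Δx = 8·1 + ½·-6·1² = 5 cm; v ends 2 cm/s.
1–6 s: v starts 2 cm/s; Δx = 2·5 + ½·6·5² = 85 cm; v ends 32 cm/s.
6–10 s: v starts 32 cm/s; Δx = 32·4 + ½·12·4² = 224 cm; v ends 80 cm/s.
x(10) = -4 + Σ Δx = 310 cm.

310 cm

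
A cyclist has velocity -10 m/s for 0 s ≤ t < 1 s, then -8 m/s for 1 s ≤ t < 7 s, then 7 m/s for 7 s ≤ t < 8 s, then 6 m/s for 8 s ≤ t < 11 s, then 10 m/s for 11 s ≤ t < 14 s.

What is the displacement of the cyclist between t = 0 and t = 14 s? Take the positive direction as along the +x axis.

Displacement is the signed area under the v-t curve.
0–1 s: -10 × 1 = -10 m
1–7 s: -8 × 6 = -48 m
7–8 s: 7 × 1 = 7 m
8–11 s: 6 × 3 = 18 m
11–14 s: 10 × 3 = 30 m
Net displacement = -3 m

-3 m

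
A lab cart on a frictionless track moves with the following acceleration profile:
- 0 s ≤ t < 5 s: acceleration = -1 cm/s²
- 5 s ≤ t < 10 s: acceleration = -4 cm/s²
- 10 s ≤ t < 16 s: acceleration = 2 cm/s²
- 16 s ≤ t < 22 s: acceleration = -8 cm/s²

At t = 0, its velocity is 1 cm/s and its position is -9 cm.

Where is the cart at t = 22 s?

-410.5 cm

On each constant-a segment, Δv = aΔt and Δx = v₀Δt + ½aΔt²; chain segment to segment.
0–5 s: v starts 1 cm/s; Δx = 1·5 + ½·-1·5² = -7.5 cm; v ends -4 cm/s.
5–10 s: v starts -4 cm/s; Δx = -4·5 + ½·-4·5² = -70 cm; v ends -24 cm/s.
10–16 s: v starts -24 cm/s; Δx = -24·6 + ½·2·6² = -108 cm; v ends -12 cm/s.
16–22 s: v starts -12 cm/s; Δx = -12·6 + ½·-8·6² = -216 cm; v ends -60 cm/s.
x(22) = -9 + Σ Δx = -410.5 cm.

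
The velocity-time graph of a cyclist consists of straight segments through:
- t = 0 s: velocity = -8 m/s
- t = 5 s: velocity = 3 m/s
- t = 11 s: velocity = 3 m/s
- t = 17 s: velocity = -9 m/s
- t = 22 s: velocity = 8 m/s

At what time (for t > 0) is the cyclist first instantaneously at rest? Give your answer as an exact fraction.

v changes sign on 0–5 s (from -8 to 3); the graph is linear there, so v = 0 at t = 0 + (8)·(5 − 0)/(3 − -8) = 40/11 s.

t = 40/11 s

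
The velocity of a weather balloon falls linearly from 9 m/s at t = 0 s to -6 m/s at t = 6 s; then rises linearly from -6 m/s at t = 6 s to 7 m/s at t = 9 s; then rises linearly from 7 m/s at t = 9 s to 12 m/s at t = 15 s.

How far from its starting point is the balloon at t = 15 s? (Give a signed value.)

Displacement is the signed area under the v-t curve.
0–6 s: ½(9 + -6)(6) = 9 m
6–9 s: ½(-6 + 7)(3) = 1.5 m
9–15 s: ½(7 + 12)(6) = 57 m
Net displacement = 67.5 m

67.5 m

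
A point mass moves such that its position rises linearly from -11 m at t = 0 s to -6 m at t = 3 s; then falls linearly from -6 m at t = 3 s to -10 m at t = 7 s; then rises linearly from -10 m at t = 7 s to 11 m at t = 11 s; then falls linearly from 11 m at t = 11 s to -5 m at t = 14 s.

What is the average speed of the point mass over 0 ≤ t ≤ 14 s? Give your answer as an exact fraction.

23/7 m/s

Average speed = (total path length)/(elapsed time); on a piecewise-linear x-t graph the path length is Σ|Δx|.
0–3 s: |Δx| = |-6 − -11| = 5 m
3–7 s: |Δx| = |-10 − -6| = 4 m
7–11 s: |Δx| = |11 − -10| = 21 m
11–14 s: |Δx| = |-5 − 11| = 16 m
Total path = 46 m; average speed = 46/14 = 23/7 m/s.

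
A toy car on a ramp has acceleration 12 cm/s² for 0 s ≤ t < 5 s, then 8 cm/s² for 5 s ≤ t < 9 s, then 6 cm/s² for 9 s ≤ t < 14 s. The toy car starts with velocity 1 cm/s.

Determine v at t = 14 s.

Δv equals the area under the a-t graph; then v = v₀ + Δv.
0–5 s: 12 × 5 = 60 cm/s
5–9 s: 8 × 4 = 32 cm/s
9–14 s: 6 × 5 = 30 cm/s
Δv = 122 cm/s, so v(14) = 1 + (122) = 123 cm/s.

123 cm/s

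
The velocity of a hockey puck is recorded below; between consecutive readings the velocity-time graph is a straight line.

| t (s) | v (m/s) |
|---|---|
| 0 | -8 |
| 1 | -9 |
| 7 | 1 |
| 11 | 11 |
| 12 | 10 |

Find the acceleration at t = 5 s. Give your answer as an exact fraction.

Acceleration is the slope of the v-t graph on 1–7 s: (1 − -9)/(7 − 1) = 5/3 m/s².

5/3 m/s²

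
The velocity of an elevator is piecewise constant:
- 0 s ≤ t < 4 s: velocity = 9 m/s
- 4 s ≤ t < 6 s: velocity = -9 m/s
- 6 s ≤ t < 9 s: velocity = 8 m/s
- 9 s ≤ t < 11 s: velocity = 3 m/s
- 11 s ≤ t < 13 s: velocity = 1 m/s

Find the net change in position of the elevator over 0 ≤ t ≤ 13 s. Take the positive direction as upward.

50 m

Net displacement equals the area under the velocity-time graph (areas below the axis count negative).
0–4 s: 9 × 4 = 36 m
4–6 s: -9 × 2 = -18 m
6–9 s: 8 × 3 = 24 m
9–11 s: 3 × 2 = 6 m
11–13 s: 1 × 2 = 2 m
Net displacement = 50 m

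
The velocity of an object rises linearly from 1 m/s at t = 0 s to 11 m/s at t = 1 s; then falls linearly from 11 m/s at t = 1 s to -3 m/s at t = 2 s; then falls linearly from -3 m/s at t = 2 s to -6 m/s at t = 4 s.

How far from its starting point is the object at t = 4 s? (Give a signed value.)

Displacement is the signed area under the v-t curve.
0–1 s: ½(1 + 11)(1) = 6 m
1–2 s: ½(11 + -3)(1) = 4 m
2–4 s: ½(-3 + -6)(2) = -9 m
Net displacement = 1 m

1 m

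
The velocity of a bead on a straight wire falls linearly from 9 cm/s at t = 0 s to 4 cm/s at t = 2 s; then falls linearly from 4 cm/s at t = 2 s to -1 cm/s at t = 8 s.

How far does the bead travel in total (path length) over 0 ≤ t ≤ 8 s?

Total distance travelled is ∫|v| dt — sum the magnitudes of each area piece.
0–2 s: |½(9 + 4)(2)| = 13 cm
2–8 s: v = 0 at t = 6.8 s; triangle areas 9.6 + 0.6 = 10.2 cm
Total distance = 23.2 cm

23.2 cm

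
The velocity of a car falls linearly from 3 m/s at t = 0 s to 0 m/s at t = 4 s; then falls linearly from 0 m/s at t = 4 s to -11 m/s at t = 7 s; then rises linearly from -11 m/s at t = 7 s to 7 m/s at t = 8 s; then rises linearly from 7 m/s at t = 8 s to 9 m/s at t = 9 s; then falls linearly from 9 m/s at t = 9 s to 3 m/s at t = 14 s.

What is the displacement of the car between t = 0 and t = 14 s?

Net displacement equals the area under the velocity-time graph (areas below the axis count negative).
0–4 s: ½(3 + 0)(4) = 6 m
4–7 s: ½(0 + -11)(3) = -16.5 m
7–8 s: ½(-11 + 7)(1) = -2 m
8–9 s: ½(7 + 9)(1) = 8 m
9–14 s: ½(9 + 3)(5) = 30 m
Net displacement = 25.5 m

25.5 m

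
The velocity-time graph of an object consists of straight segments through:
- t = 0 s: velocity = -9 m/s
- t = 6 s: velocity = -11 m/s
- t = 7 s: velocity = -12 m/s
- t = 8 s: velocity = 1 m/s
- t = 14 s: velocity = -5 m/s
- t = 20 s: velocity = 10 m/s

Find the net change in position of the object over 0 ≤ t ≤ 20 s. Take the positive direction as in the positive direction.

Net displacement equals the area under the velocity-time graph (areas below the axis count negative).
0–6 s: ½(-9 + -11)(6) = -60 m
6–7 s: ½(-11 + -12)(1) = -11.5 m
7–8 s: ½(-12 + 1)(1) = -5.5 m
8–14 s: ½(1 + -5)(6) = -12 m
14–20 s: ½(-5 + 10)(6) = 15 m
Net displacement = -74 m

-74 m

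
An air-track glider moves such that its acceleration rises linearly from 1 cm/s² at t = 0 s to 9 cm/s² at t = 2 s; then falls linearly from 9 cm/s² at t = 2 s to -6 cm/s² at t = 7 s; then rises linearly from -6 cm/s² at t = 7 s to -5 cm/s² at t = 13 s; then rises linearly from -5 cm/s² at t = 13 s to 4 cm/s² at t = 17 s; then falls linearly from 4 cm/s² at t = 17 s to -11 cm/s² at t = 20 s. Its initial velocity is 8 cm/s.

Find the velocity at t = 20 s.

Δv equals the area under the a-t graph; then v = v₀ + Δv.
0–2 s: ½(1 + 9)(2) = 10 cm/s
2–7 s: ½(9 + -6)(5) = 7.5 cm/s
7–13 s: ½(-6 + -5)(6) = -33 cm/s
13–17 s: ½(-5 + 4)(4) = -2 cm/s
17–20 s: ½(4 + -11)(3) = -10.5 cm/s
Δv = -28 cm/s, so v(20) = 8 + (-28) = -20 cm/s.

-20 cm/s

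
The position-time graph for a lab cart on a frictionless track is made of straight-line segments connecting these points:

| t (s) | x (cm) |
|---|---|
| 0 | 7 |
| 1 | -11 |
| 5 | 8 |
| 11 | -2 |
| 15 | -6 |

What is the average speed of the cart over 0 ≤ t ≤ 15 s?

3.4 cm/s

Average speed = (total path length)/(elapsed time); on a piecewise-linear x-t graph the path length is Σ|Δx|.
0–1 s: |Δx| = |-11 − 7| = 18 cm
1–5 s: |Δx| = |8 − -11| = 19 cm
5–11 s: |Δx| = |-2 − 8| = 10 cm
11–15 s: |Δx| = |-6 − -2| = 4 cm
Total path = 51 cm; average speed = 51/15 = 3.4 cm/s.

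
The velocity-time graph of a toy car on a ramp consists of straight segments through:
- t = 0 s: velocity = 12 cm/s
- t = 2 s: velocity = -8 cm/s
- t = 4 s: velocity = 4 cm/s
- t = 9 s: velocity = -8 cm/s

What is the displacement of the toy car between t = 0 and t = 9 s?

-10 cm

Displacement is the signed area under the v-t curve.
0–2 s: ½(12 + -8)(2) = 4 cm
2–4 s: ½(-8 + 4)(2) = -4 cm
4–9 s: ½(4 + -8)(5) = -10 cm
Net displacement = -10 cm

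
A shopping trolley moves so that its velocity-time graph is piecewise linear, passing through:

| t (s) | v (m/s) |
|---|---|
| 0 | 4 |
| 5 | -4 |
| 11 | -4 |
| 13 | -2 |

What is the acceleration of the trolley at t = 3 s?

Acceleration is the slope of the v-t graph on 0–5 s: (-4 − 4)/(5 − 0) = -1.6 m/s².

-1.6 m/s²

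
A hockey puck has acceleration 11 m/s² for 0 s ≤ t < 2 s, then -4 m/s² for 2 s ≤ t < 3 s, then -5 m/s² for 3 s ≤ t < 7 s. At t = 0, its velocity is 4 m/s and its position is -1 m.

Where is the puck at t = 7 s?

On each constant-a segment, Δv = aΔt and Δx = v₀Δt + ½aΔt²; chain segment to segment.
0–2 s: v starts 4 m/s; Δx = 4·2 + ½·11·2² = 30 m; v ends 26 m/s.
2–3 s: v starts 26 m/s; Δx = 26·1 + ½·-4·1² = 24 m; v ends 22 m/s.
3–7 s: v starts 22 m/s; Δx = 22·4 + ½·-5·4² = 48 m; v ends 2 m/s.
x(7) = -1 + Σ Δx = 101 m.

101 m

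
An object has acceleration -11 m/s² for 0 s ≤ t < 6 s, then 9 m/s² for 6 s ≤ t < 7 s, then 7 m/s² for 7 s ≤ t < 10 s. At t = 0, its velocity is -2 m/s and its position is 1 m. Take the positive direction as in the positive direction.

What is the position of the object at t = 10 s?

On each constant-a segment, Δv = aΔt and Δx = v₀Δt + ½aΔt²; chain segment to segment.
0–6 s: v starts -2 m/s; Δx = -2·6 + ½·-11·6² = -210 m; v ends -68 m/s.
6–7 s: v starts -68 m/s; Δx = -68·1 + ½·9·1² = -63.5 m; v ends -59 m/s.
7–10 s: v starts -59 m/s; Δx = -59·3 + ½·7·3² = -145.5 m; v ends -38 m/s.
x(10) = 1 + Σ Δx = -418 m.

-418 m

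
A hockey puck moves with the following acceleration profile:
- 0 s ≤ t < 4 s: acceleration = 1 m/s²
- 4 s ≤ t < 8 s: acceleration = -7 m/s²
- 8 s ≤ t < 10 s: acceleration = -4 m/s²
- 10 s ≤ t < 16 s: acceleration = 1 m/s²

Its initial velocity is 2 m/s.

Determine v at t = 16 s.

-24 m/s

Δv equals the area under the a-t graph; then v = v₀ + Δv.
0–4 s: 1 × 4 = 4 m/s
4–8 s: -7 × 4 = -28 m/s
8–10 s: -4 × 2 = -8 m/s
10–16 s: 1 × 6 = 6 m/s
Δv = -26 m/s, so v(16) = 2 + (-26) = -24 m/s.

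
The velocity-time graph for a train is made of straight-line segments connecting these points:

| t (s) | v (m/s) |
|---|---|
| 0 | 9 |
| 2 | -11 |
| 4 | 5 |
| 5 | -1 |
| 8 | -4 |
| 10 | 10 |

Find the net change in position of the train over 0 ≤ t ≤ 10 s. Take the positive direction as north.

-7.5 m

Displacement is the signed area under the v-t curve.
0–2 s: ½(9 + -11)(2) = -2 m
2–4 s: ½(-11 + 5)(2) = -6 m
4–5 s: ½(5 + -1)(1) = 2 m
5–8 s: ½(-1 + -4)(3) = -7.5 m
8–10 s: ½(-4 + 10)(2) = 6 m
Net displacement = -7.5 m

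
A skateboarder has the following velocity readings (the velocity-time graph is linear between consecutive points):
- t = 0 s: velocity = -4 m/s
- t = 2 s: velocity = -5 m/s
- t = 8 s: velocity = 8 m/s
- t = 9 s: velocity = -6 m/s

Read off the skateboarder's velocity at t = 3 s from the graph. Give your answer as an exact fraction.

-17/6 m/s

On 2–8 s the graph is linear from -5 to 8 m/s: v(3) = -5 + (8 − -5)·(3 − 2)/(8 − 2) = -17/6 m/s.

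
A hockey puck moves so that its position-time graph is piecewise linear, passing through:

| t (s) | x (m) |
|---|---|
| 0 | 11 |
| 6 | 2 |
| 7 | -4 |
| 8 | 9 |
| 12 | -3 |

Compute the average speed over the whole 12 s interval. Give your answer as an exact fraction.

Average speed = (total path length)/(elapsed time); on a piecewise-linear x-t graph the path length is Σ|Δx|.
0–6 s: |Δx| = |2 − 11| = 9 m
6–7 s: |Δx| = |-4 − 2| = 6 m
7–8 s: |Δx| = |9 − -4| = 13 m
8–12 s: |Δx| = |-3 − 9| = 12 m
Total path = 40 m; average speed = 40/12 = 10/3 m/s.

10/3 m/s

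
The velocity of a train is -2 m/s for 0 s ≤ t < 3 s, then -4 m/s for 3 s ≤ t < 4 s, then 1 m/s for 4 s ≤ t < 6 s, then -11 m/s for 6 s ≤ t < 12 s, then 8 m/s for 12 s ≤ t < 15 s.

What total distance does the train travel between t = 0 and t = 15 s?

Distance (not displacement) is the total path length: add the absolute areas under v-t.
0–3 s: |-2| × 3 = 6 m
3–4 s: |-4| × 1 = 4 m
4–6 s: |1| × 2 = 2 m
6–12 s: |-11| × 6 = 66 m
12–15 s: |8| × 3 = 24 m
Total distance = 102 m

102 m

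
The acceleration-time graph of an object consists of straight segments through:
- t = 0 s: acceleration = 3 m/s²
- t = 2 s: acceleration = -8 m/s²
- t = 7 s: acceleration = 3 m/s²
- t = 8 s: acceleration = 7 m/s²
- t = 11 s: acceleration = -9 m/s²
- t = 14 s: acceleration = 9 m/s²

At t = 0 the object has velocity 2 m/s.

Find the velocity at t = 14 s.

Δv equals the area under the a-t graph; then v = v₀ + Δv.
0–2 s: ½(3 + -8)(2) = -5 m/s
2–7 s: ½(-8 + 3)(5) = -12.5 m/s
7–8 s: ½(3 + 7)(1) = 5 m/s
8–11 s: ½(7 + -9)(3) = -3 m/s
11–14 s: ½(-9 + 9)(3) = 0 m/s
Δv = -15.5 m/s, so v(14) = 2 + (-15.5) = -13.5 m/s.

-13.5 m/s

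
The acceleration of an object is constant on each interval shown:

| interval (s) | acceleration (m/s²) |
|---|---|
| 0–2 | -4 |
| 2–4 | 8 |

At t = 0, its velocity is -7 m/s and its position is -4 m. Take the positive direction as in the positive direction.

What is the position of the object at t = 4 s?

On each constant-a segment, Δv = aΔt and Δx = v₀Δt + ½aΔt²; chain segment to segment.
0–2 s: v starts -7 m/s; Δx = -7·2 + ½·-4·2² = -22 m; v ends -15 m/s.
2–4 s: v starts -15 m/s; Δx = -15·2 + ½·8·2² = -14 m; v ends 1 m/s.
x(4) = -4 + Σ Δx = -40 m.

-40 m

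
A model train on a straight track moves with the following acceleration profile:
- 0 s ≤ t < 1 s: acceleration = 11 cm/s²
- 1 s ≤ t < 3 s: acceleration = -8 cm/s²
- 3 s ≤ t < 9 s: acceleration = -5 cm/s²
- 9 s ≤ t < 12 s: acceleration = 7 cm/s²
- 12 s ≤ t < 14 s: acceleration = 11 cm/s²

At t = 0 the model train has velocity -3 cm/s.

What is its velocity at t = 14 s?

Δv equals the area under the a-t graph; then v = v₀ + Δv.
0–1 s: 11 × 1 = 11 cm/s
1–3 s: -8 × 2 = -16 cm/s
3–9 s: -5 × 6 = -30 cm/s
9–12 s: 7 × 3 = 21 cm/s
12–14 s: 11 × 2 = 22 cm/s
Δv = 8 cm/s, so v(14) = -3 + (8) = 5 cm/s.

5 cm/s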